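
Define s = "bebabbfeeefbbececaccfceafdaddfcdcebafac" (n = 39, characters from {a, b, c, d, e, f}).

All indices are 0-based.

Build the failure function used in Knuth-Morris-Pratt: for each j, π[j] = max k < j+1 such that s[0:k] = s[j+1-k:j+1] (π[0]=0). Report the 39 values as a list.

[0, 0, 1, 0, 1, 1, 0, 0, 0, 0, 0, 1, 1, 2, 0, 0, 0, 0, 0, 0, 0, 0, 0, 0, 0, 0, 0, 0, 0, 0, 0, 0, 0, 0, 1, 0, 0, 0, 0]

π[0] = 0
j=1 s[j]='e': π[1]=0 (border '')
j=2 s[j]='b': π[2]=1 (border 'b')
j=3 s[j]='a': k: 1→0; π[3]=0 (border '')
j=4 s[j]='b': π[4]=1 (border 'b')
j=5 s[j]='b': k: 1→0; π[5]=1 (border 'b')
j=6 s[j]='f': k: 1→0; π[6]=0 (border '')
j=7 s[j]='e': π[7]=0 (border '')
j=8 s[j]='e': π[8]=0 (border '')
j=9 s[j]='e': π[9]=0 (border '')
j=10 s[j]='f': π[10]=0 (border '')
j=11 s[j]='b': π[11]=1 (border 'b')
j=12 s[j]='b': k: 1→0; π[12]=1 (border 'b')
j=13 s[j]='e': π[13]=2 (border 'be')
j=14 s[j]='c': k: 2→0; π[14]=0 (border '')
j=15 s[j]='e': π[15]=0 (border '')
j=16 s[j]='c': π[16]=0 (border '')
j=17 s[j]='a': π[17]=0 (border '')
j=18 s[j]='c': π[18]=0 (border '')
j=19 s[j]='c': π[19]=0 (border '')
j=20 s[j]='f': π[20]=0 (border '')
j=21 s[j]='c': π[21]=0 (border '')
j=22 s[j]='e': π[22]=0 (border '')
j=23 s[j]='a': π[23]=0 (border '')
j=24 s[j]='f': π[24]=0 (border '')
j=25 s[j]='d': π[25]=0 (border '')
j=26 s[j]='a': π[26]=0 (border '')
j=27 s[j]='d': π[27]=0 (border '')
j=28 s[j]='d': π[28]=0 (border '')
j=29 s[j]='f': π[29]=0 (border '')
j=30 s[j]='c': π[30]=0 (border '')
j=31 s[j]='d': π[31]=0 (border '')
j=32 s[j]='c': π[32]=0 (border '')
j=33 s[j]='e': π[33]=0 (border '')
j=34 s[j]='b': π[34]=1 (border 'b')
j=35 s[j]='a': k: 1→0; π[35]=0 (border '')
j=36 s[j]='f': π[36]=0 (border '')
j=37 s[j]='a': π[37]=0 (border '')
j=38 s[j]='c': π[38]=0 (border '')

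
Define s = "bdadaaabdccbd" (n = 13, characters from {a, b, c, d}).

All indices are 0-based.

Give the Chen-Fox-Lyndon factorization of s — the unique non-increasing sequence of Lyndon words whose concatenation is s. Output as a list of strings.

["bd", "ad", "aaabdccbd"]

emit factor 1: 'bd' (i=0, period=2)
emit factor 2: 'ad' (i=2, period=2)
emit factor 3: 'aaabdccbd' (i=4, period=9)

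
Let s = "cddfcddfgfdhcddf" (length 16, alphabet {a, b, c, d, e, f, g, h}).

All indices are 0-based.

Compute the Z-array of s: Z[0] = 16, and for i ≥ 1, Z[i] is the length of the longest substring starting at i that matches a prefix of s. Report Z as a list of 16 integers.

Z[0]=16
i=1: i≥r, start 0; Z[1]=0
i=2: i≥r, start 0; Z[2]=0
i=3: i≥r, start 0; Z[3]=0
i=4: i≥r, start 0; Z[4]=4 extend→box=[4,8)
i=5: min(r-i=3, Z[1]=0)=0; Z[5]=0
i=6: min(r-i=2, Z[2]=0)=0; Z[6]=0
i=7: min(r-i=1, Z[3]=0)=0; Z[7]=0
i=8: i≥r, start 0; Z[8]=0
i=9: i≥r, start 0; Z[9]=0
i=10: i≥r, start 0; Z[10]=0
i=11: i≥r, start 0; Z[11]=0
i=12: i≥r, start 0; Z[12]=4 extend→box=[12,16)
i=13: min(r-i=3, Z[1]=0)=0; Z[13]=0
i=14: min(r-i=2, Z[2]=0)=0; Z[14]=0
i=15: min(r-i=1, Z[3]=0)=0; Z[15]=0

[16, 0, 0, 0, 4, 0, 0, 0, 0, 0, 0, 0, 4, 0, 0, 0]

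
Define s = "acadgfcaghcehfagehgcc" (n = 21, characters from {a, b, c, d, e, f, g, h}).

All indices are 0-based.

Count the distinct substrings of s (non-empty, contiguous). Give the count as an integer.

214

rank→(start, suffix):
  0 → (0, 'acadgfcaghcehfagehgcc')
  1 → (2, 'adgfcaghcehfagehgcc')
  2 → (14, 'agehgcc')
  3 → (7, 'aghcehfagehgcc')
  4 → (20, 'c')
  5 → (1, 'cadgfcaghcehfagehgcc')
  6 → (6, 'caghcehfagehgcc')
  7 → (19, 'cc')
  8 → (10, 'cehfagehgcc')
  9 → (3, 'dgfcaghcehfagehgcc')
  10 → (11, 'ehfagehgcc')
  11 → (16, 'ehgcc')
  12 → (13, 'fagehgcc')
  13 → (5, 'fcaghcehfagehgcc')
  14 → (18, 'gcc')
  15 → (15, 'gehgcc')
  16 → (4, 'gfcaghcehfagehgcc')
  17 → (8, 'ghcehfagehgcc')
  18 → (9, 'hcehfagehgcc')
  19 → (12, 'hfagehgcc')
  20 → (17, 'hgcc')

SA = [0, 2, 14, 7, 20, 1, 6, 19, 10, 3, 11, 16, 13, 5, 18, 15, 4, 8, 9, 12, 17]
[i] adj suffixes → lcp
  [1] 0/2 → 1 ('a')
  [2] 2/14 → 1 ('a')
  [3] 14/7 → 2 ('ag')
  [4] 7/20 → 0 ('')
  [5] 20/1 → 1 ('c')
  [6] 1/6 → 2 ('ca')
  [7] 6/19 → 1 ('c')
  [8] 19/10 → 1 ('c')
  [9] 10/3 → 0 ('')
  [10] 3/11 → 0 ('')
  [11] 11/16 → 2 ('eh')
  [12] 16/13 → 0 ('')
  [13] 13/5 → 1 ('f')
  [14] 5/18 → 0 ('')
  [15] 18/15 → 1 ('g')
  [16] 15/4 → 1 ('g')
  [17] 4/8 → 1 ('g')
  [18] 8/9 → 0 ('')
  [19] 9/12 → 1 ('h')
  [20] 12/17 → 1 ('h')

n(n+1)/2 = 21·22/2 = 231
Σ LCP = 0 + 1 + 1 + 2 + 0 + 1 + 2 + 1 + 1 + 0 + 0 + 2 + 0 + 1 + 0 + 1 + 1 + 1 + 0 + 1 + 1 = 17
distinct = 231 − 17 = 214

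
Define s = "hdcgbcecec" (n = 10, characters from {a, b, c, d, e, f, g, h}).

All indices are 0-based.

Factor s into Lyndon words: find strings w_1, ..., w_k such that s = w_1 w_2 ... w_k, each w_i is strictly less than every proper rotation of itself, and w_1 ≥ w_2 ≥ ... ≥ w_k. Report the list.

["h", "d", "cg", "bcecec"]

emit factor 1: 'h' (i=0, period=1)
emit factor 2: 'd' (i=1, period=1)
emit factor 3: 'cg' (i=2, period=2)
emit factor 4: 'bcecec' (i=4, period=6)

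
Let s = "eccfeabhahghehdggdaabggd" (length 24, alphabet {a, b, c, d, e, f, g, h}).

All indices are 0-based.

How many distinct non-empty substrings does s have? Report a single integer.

sorted suffixes:
  #0 SA[0]=18  'aabggd'
  #1 SA[1]=19  'abggd'
  #2 SA[2]=5  'abhahghehdggdaabggd'
  #3 SA[3]=8  'ahghehdggdaabggd'
  #4 SA[4]=20  'bggd'
  #5 SA[5]=6  'bhahghehdggdaabggd'
  #6 SA[6]=1  'ccfeabhahghehdggdaabggd'
  #7 SA[7]=2  'cfeabhahghehdggdaabggd'
  #8 SA[8]=23  'd'
  #9 SA[9]=17  'daabggd'
  #10 SA[10]=14  'dggdaabggd'
  #11 SA[11]=4  'eabhahghehdggdaabggd'
  #12 SA[12]=0  'eccfeabhahghehdggdaabggd'
  #13 SA[13]=12  'ehdggdaabggd'
  #14 SA[14]=3  'feabhahghehdggdaabggd'
  #15 SA[15]=22  'gd'
  #16 SA[16]=16  'gdaabggd'
  #17 SA[17]=21  'ggd'
  #18 SA[18]=15  'ggdaabggd'
  #19 SA[19]=10  'ghehdggdaabggd'
  #20 SA[20]=7  'hahghehdggdaabggd'
  #21 SA[21]=13  'hdggdaabggd'
  #22 SA[22]=11  'hehdggdaabggd'
  #23 SA[23]=9  'hghehdggdaabggd'

SA = [18, 19, 5, 8, 20, 6, 1, 2, 23, 17, 14, 4, 0, 12, 3, 22, 16, 21, 15, 10, 7, 13, 11, 9]
[i] adj suffixes → lcp
  [1] 18/19 → 1 ('a')
  [2] 19/5 → 2 ('ab')
  [3] 5/8 → 1 ('a')
  [4] 8/20 → 0 ('')
  [5] 20/6 → 1 ('b')
  [6] 6/1 → 0 ('')
  [7] 1/2 → 1 ('c')
  [8] 2/23 → 0 ('')
  [9] 23/17 → 1 ('d')
  [10] 17/14 → 1 ('d')
  [11] 14/4 → 0 ('')
  [12] 4/0 → 1 ('e')
  [13] 0/12 → 1 ('e')
  [14] 12/3 → 0 ('')
  [15] 3/22 → 0 ('')
  [16] 22/16 → 2 ('gd')
  [17] 16/21 → 1 ('g')
  [18] 21/15 → 3 ('ggd')
  [19] 15/10 → 1 ('g')
  [20] 10/7 → 0 ('')
  [21] 7/13 → 1 ('h')
  [22] 13/11 → 1 ('h')
  [23] 11/9 → 1 ('h')

n(n+1)/2 = 24·25/2 = 300
Σ LCP = 0 + 1 + 2 + 1 + 0 + 1 + 0 + 1 + 0 + 1 + 1 + 0 + 1 + 1 + 0 + 0 + 2 + 1 + 3 + 1 + 0 + 1 + 1 + 1 = 20
distinct = 300 − 20 = 280

280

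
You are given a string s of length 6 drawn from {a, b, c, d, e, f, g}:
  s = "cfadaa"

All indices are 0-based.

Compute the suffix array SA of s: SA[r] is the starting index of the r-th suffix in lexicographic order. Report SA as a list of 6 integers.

[5, 4, 2, 0, 3, 1]

rank→(start, suffix):
  0 → (5, 'a')
  1 → (4, 'aa')
  2 → (2, 'adaa')
  3 → (0, 'cfadaa')
  4 → (3, 'daa')
  5 → (1, 'fadaa')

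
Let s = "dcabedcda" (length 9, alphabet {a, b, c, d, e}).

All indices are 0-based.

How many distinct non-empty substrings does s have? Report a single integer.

40

rank→(start, suffix):
  0 → (8, 'a')
  1 → (2, 'abedcda')
  2 → (3, 'bedcda')
  3 → (1, 'cabedcda')
  4 → (6, 'cda')
  5 → (7, 'da')
  6 → (0, 'dcabedcda')
  7 → (5, 'dcda')
  8 → (4, 'edcda')

SA = [8, 2, 3, 1, 6, 7, 0, 5, 4]
rank  pair      lcp
   1  s[8:],s[2:]  1  'a'
   2  s[2:],s[3:]  0  ''
   3  s[3:],s[1:]  0  ''
   4  s[1:],s[6:]  1  'c'
   5  s[6:],s[7:]  0  ''
   6  s[7:],s[0:]  1  'd'
   7  s[0:],s[5:]  2  'dc'
   8  s[5:],s[4:]  0  ''

n(n+1)/2 = 9·10/2 = 45
Σ LCP = 0 + 1 + 0 + 0 + 1 + 0 + 1 + 2 + 0 = 5
distinct = 45 − 5 = 40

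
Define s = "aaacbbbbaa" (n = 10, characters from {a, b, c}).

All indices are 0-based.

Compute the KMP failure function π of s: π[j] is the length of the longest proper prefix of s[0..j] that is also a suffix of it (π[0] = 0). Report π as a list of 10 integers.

[0, 1, 2, 0, 0, 0, 0, 0, 1, 2]

π[0] = 0
j=1 s[j]='a': π[1]=1 (border 'a')
j=2 s[j]='a': π[2]=2 (border 'aa')
j=3 s[j]='c': k: 2→1→0; π[3]=0 (border '')
j=4 s[j]='b': π[4]=0 (border '')
j=5 s[j]='b': π[5]=0 (border '')
j=6 s[j]='b': π[6]=0 (border '')
j=7 s[j]='b': π[7]=0 (border '')
j=8 s[j]='a': π[8]=1 (border 'a')
j=9 s[j]='a': π[9]=2 (border 'aa')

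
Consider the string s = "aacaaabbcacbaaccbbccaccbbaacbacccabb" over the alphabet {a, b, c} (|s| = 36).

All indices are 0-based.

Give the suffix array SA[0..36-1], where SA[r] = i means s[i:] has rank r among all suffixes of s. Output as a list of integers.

[3, 4, 0, 25, 12, 33, 5, 1, 9, 26, 20, 13, 29, 35, 24, 11, 28, 34, 23, 6, 16, 7, 17, 2, 32, 8, 19, 10, 27, 22, 15, 31, 18, 21, 14, 30]

rank | idx | suffix
   0 |   3 | aaabbcacbaaccbbccaccbbaacbacccabb
   1 |   4 | aabbcacbaaccbbccaccbbaacbacccabb
   2 |   0 | aacaaabbcacbaaccbbccaccbbaacbacccabb
   3 |  25 | aacbacccabb
   4 |  12 | aaccbbccaccbbaacbacccabb
   5 |  33 | abb
   6 |   5 | abbcacbaaccbbccaccbbaacbacccabb
   7 |   1 | acaaabbcacbaaccbbccaccbbaacbacccabb
   8 |   9 | acbaaccbbccaccbbaacbacccabb
   9 |  26 | acbacccabb
  10 |  20 | accbbaacbacccabb
  11 |  13 | accbbccaccbbaacbacccabb
  12 |  29 | acccabb
  13 |  35 | b
  14 |  24 | baacbacccabb
  15 |  11 | baaccbbccaccbbaacbacccabb
  16 |  28 | bacccabb
  17 |  34 | bb
  18 |  23 | bbaacbacccabb
  19 |   6 | bbcacbaaccbbccaccbbaacbacccabb
  20 |  16 | bbccaccbbaacbacccabb
  21 |   7 | bcacbaaccbbccaccbbaacbacccabb
  22 |  17 | bccaccbbaacbacccabb
  23 |   2 | caaabbcacbaaccbbccaccbbaacbacccabb
  24 |  32 | cabb
  25 |   8 | cacbaaccbbccaccbbaacbacccabb
  26 |  19 | caccbbaacbacccabb
  27 |  10 | cbaaccbbccaccbbaacbacccabb
  28 |  27 | cbacccabb
  29 |  22 | cbbaacbacccabb
  30 |  15 | cbbccaccbbaacbacccabb
  31 |  31 | ccabb
  32 |  18 | ccaccbbaacbacccabb
  33 |  21 | ccbbaacbacccabb
  34 |  14 | ccbbccaccbbaacbacccabb
  35 |  30 | cccabb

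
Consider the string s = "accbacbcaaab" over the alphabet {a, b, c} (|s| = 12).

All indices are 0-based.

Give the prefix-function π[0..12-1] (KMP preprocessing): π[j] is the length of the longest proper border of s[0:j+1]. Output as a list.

[0, 0, 0, 0, 1, 2, 0, 0, 1, 1, 1, 0]

π[0] = 0
j=1 s[j]='c': π[1]=0 (border '')
j=2 s[j]='c': π[2]=0 (border '')
j=3 s[j]='b': π[3]=0 (border '')
j=4 s[j]='a': π[4]=1 (border 'a')
j=5 s[j]='c': π[5]=2 (border 'ac')
j=6 s[j]='b': k: 2→0; π[6]=0 (border '')
j=7 s[j]='c': π[7]=0 (border '')
j=8 s[j]='a': π[8]=1 (border 'a')
j=9 s[j]='a': k: 1→0; π[9]=1 (border 'a')
j=10 s[j]='a': k: 1→0; π[10]=1 (border 'a')
j=11 s[j]='b': k: 1→0; π[11]=0 (border '')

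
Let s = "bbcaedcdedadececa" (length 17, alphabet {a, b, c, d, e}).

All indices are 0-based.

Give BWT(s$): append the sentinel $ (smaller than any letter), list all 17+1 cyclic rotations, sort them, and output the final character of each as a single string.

rank  rotation            last
    0  $bbcaedcdedadececa  a
    1  a$bbcaedcdedadecec  c
    2  adececa$bbcaedcded  d
    3  aedcdedadececa$bbc  c
    4  bbcaedcdedadececa$  $
    5  bcaedcdedadececa$b  b
    6  ca$bbcaedcdedadece  e
    7  caedcdedadececa$bb  b
    8  cdedadececa$bbcaed  d
    9  ceca$bbcaedcdedade  e
   10  dadececa$bbcaedcde  e
   11  dcdedadececa$bbcae  e
   12  dececa$bbcaedcdeda  a
   13  dedadececa$bbcaedc  c
   14  eca$bbcaedcdedadec  c
   15  ececa$bbcaedcdedad  d
   16  edadececa$bbcaedcd  d
   17  edcdedadececa$bbca  a

acdc$bebdeeeaccdda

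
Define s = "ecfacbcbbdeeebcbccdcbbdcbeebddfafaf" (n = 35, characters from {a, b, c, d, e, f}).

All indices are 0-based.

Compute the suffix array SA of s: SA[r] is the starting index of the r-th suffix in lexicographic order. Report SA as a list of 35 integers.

rank | idx | suffix
   0 |   3 | acbcbbdeeebcbccdcbbdcbeebddfafaf
   1 |  33 | af
   2 |  31 | afaf
   3 |  20 | bbdcbeebddfafaf
   4 |   7 | bbdeeebcbccdcbbdcbeebddfafaf
   5 |   5 | bcbbdeeebcbccdcbbdcbeebddfafaf
   6 |  13 | bcbccdcbbdcbeebddfafaf
   7 |  15 | bccdcbbdcbeebddfafaf
   8 |  21 | bdcbeebddfafaf
   9 |  27 | bddfafaf
  10 |   8 | bdeeebcbccdcbbdcbeebddfafaf
  11 |  24 | beebddfafaf
  12 |  19 | cbbdcbeebddfafaf
  13 |   6 | cbbdeeebcbccdcbbdcbeebddfafaf
  14 |   4 | cbcbbdeeebcbccdcbbdcbeebddfafaf
  15 |  14 | cbccdcbbdcbeebddfafaf
  16 |  23 | cbeebddfafaf
  17 |  16 | ccdcbbdcbeebddfafaf
  18 |  17 | cdcbbdcbeebddfafaf
  19 |   1 | cfacbcbbdeeebcbccdcbbdcbeebddfafaf
  20 |  18 | dcbbdcbeebddfafaf
  21 |  22 | dcbeebddfafaf
  22 |  28 | ddfafaf
  23 |   9 | deeebcbccdcbbdcbeebddfafaf
  24 |  29 | dfafaf
  25 |  12 | ebcbccdcbbdcbeebddfafaf
  26 |  26 | ebddfafaf
  27 |   0 | ecfacbcbbdeeebcbccdcbbdcbeebddfafaf
  28 |  11 | eebcbccdcbbdcbeebddfafaf
  29 |  25 | eebddfafaf
  30 |  10 | eeebcbccdcbbdcbeebddfafaf
  31 |  34 | f
  32 |   2 | facbcbbdeeebcbccdcbbdcbeebddfafaf
  33 |  32 | faf
  34 |  30 | fafaf

[3, 33, 31, 20, 7, 5, 13, 15, 21, 27, 8, 24, 19, 6, 4, 14, 23, 16, 17, 1, 18, 22, 28, 9, 29, 12, 26, 0, 11, 25, 10, 34, 2, 32, 30]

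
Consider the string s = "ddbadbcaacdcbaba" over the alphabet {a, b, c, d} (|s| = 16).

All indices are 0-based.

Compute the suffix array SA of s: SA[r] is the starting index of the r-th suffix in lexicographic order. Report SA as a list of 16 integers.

rank | idx | suffix
   0 |  15 | a
   1 |   7 | aacdcbaba
   2 |  13 | aba
   3 |   8 | acdcbaba
   4 |   3 | adbcaacdcbaba
   5 |  14 | ba
   6 |  12 | baba
   7 |   2 | badbcaacdcbaba
   8 |   5 | bcaacdcbaba
   9 |   6 | caacdcbaba
  10 |  11 | cbaba
  11 |   9 | cdcbaba
  12 |   1 | dbadbcaacdcbaba
  13 |   4 | dbcaacdcbaba
  14 |  10 | dcbaba
  15 |   0 | ddbadbcaacdcbaba

[15, 7, 13, 8, 3, 14, 12, 2, 5, 6, 11, 9, 1, 4, 10, 0]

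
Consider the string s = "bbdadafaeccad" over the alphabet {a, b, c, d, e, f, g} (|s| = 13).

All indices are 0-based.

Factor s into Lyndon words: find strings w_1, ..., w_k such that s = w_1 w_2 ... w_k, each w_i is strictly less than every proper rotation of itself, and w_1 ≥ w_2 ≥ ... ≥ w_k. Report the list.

emit factor 1: 'bbd' (i=0, period=3)
emit factor 2: 'adafaecc' (i=3, period=8)
emit factor 3: 'ad' (i=11, period=2)

["bbd", "adafaecc", "ad"]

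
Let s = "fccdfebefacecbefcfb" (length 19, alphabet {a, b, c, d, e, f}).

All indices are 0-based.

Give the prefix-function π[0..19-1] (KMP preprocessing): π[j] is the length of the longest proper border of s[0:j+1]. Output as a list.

π[0] = 0
j=1 s[j]='c': π[1]=0 (border '')
j=2 s[j]='c': π[2]=0 (border '')
j=3 s[j]='d': π[3]=0 (border '')
j=4 s[j]='f': π[4]=1 (border 'f')
j=5 s[j]='e': k: 1→0; π[5]=0 (border '')
j=6 s[j]='b': π[6]=0 (border '')
j=7 s[j]='e': π[7]=0 (border '')
j=8 s[j]='f': π[8]=1 (border 'f')
j=9 s[j]='a': k: 1→0; π[9]=0 (border '')
j=10 s[j]='c': π[10]=0 (border '')
j=11 s[j]='e': π[11]=0 (border '')
j=12 s[j]='c': π[12]=0 (border '')
j=13 s[j]='b': π[13]=0 (border '')
j=14 s[j]='e': π[14]=0 (border '')
j=15 s[j]='f': π[15]=1 (border 'f')
j=16 s[j]='c': π[16]=2 (border 'fc')
j=17 s[j]='f': k: 2→0; π[17]=1 (border 'f')
j=18 s[j]='b': k: 1→0; π[18]=0 (border '')

[0, 0, 0, 0, 1, 0, 0, 0, 1, 0, 0, 0, 0, 0, 0, 1, 2, 1, 0]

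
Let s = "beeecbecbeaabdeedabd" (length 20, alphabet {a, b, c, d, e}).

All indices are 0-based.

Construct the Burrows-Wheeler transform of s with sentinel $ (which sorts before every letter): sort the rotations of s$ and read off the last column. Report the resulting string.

dedaaacc$eebebbbeeedb

rank  rotation               last
    0  $beeecbecbeaabdeedabd  d
    1  aabdeedabd$beeecbecbe  e
    2  abd$beeecbecbeaabdeed  d
    3  abdeedabd$beeecbecbea  a
    4  bd$beeecbecbeaabdeeda  a
    5  bdeedabd$beeecbecbeaa  a
    6  beaabdeedabd$beeecbec  c
    7  becbeaabdeedabd$beeec  c
    8  beeecbecbeaabdeedabd$  $
    9  cbeaabdeedabd$beeecbe  e
   10  cbecbeaabdeedabd$beee  e
   11  d$beeecbecbeaabdeedab  b
   12  dabd$beeecbecbeaabdee  e
   13  deedabd$beeecbecbeaab  b
   14  eaabdeedabd$beeecbecb  b
   15  ecbeaabdeedabd$beeecb  b
   16  ecbecbeaabdeedabd$bee  e
   17  edabd$beeecbecbeaabde  e
   18  eecbecbeaabdeedabd$be  e
   19  eedabd$beeecbecbeaabd  d
   20  eeecbecbeaabdeedabd$b  b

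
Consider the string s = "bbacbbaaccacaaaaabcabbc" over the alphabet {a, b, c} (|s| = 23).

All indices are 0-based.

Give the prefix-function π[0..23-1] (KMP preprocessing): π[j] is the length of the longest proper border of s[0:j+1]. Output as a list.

[0, 1, 0, 0, 1, 2, 3, 0, 0, 0, 0, 0, 0, 0, 0, 0, 0, 1, 0, 0, 1, 2, 0]

π[0] = 0
j=1 s[j]='b': π[1]=1 (border 'b')
j=2 s[j]='a': k: 1→0; π[2]=0 (border '')
j=3 s[j]='c': π[3]=0 (border '')
j=4 s[j]='b': π[4]=1 (border 'b')
j=5 s[j]='b': π[5]=2 (border 'bb')
j=6 s[j]='a': π[6]=3 (border 'bba')
j=7 s[j]='a': k: 3→0; π[7]=0 (border '')
j=8 s[j]='c': π[8]=0 (border '')
j=9 s[j]='c': π[9]=0 (border '')
j=10 s[j]='a': π[10]=0 (border '')
j=11 s[j]='c': π[11]=0 (border '')
j=12 s[j]='a': π[12]=0 (border '')
j=13 s[j]='a': π[13]=0 (border '')
j=14 s[j]='a': π[14]=0 (border '')
j=15 s[j]='a': π[15]=0 (border '')
j=16 s[j]='a': π[16]=0 (border '')
j=17 s[j]='b': π[17]=1 (border 'b')
j=18 s[j]='c': k: 1→0; π[18]=0 (border '')
j=19 s[j]='a': π[19]=0 (border '')
j=20 s[j]='b': π[20]=1 (border 'b')
j=21 s[j]='b': π[21]=2 (border 'bb')
j=22 s[j]='c': k: 2→1→0; π[22]=0 (border '')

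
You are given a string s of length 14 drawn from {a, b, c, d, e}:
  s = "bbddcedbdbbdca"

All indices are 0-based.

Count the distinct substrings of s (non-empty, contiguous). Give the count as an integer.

90

rank | idx | suffix
   0 |  13 | a
   1 |   9 | bbdca
   2 |   0 | bbddcedbdbbdca
   3 |   7 | bdbbdca
   4 |  10 | bdca
   5 |   1 | bddcedbdbbdca
   6 |  12 | ca
   7 |   4 | cedbdbbdca
   8 |   8 | dbbdca
   9 |   6 | dbdbbdca
  10 |  11 | dca
  11 |   3 | dcedbdbbdca
  12 |   2 | ddcedbdbbdca
  13 |   5 | edbdbbdca

SA = [13, 9, 0, 7, 10, 1, 12, 4, 8, 6, 11, 3, 2, 5]
[i] adj suffixes → lcp
  [1] 13/9 → 0 ('')
  [2] 9/0 → 3 ('bbd')
  [3] 0/7 → 1 ('b')
  [4] 7/10 → 2 ('bd')
  [5] 10/1 → 2 ('bd')
  [6] 1/12 → 0 ('')
  [7] 12/4 → 1 ('c')
  [8] 4/8 → 0 ('')
  [9] 8/6 → 2 ('db')
  [10] 6/11 → 1 ('d')
  [11] 11/3 → 2 ('dc')
  [12] 3/2 → 1 ('d')
  [13] 2/5 → 0 ('')

n(n+1)/2 = 14·15/2 = 105
Σ LCP = 0 + 0 + 3 + 1 + 2 + 2 + 0 + 1 + 0 + 2 + 1 + 2 + 1 + 0 = 15
distinct = 105 − 15 = 90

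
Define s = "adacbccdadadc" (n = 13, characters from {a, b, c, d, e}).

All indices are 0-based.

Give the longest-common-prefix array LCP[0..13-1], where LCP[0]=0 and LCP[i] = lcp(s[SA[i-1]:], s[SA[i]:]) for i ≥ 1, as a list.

rank→(start, suffix):
  0 → (2, 'acbccdadadc')
  1 → (0, 'adacbccdadadc')
  2 → (8, 'adadc')
  3 → (10, 'adc')
  4 → (4, 'bccdadadc')
  5 → (12, 'c')
  6 → (3, 'cbccdadadc')
  7 → (5, 'ccdadadc')
  8 → (6, 'cdadadc')
  9 → (1, 'dacbccdadadc')
  10 → (7, 'dadadc')
  11 → (9, 'dadc')
  12 → (11, 'dc')

SA = [2, 0, 8, 10, 4, 12, 3, 5, 6, 1, 7, 9, 11]
rank  pair      lcp
   1  s[2:],s[0:]  1  'a'
   2  s[0:],s[8:]  3  'ada'
   3  s[8:],s[10:]  2  'ad'
   4  s[10:],s[4:]  0  ''
   5  s[4:],s[12:]  0  ''
   6  s[12:],s[3:]  1  'c'
   7  s[3:],s[5:]  1  'c'
   8  s[5:],s[6:]  1  'c'
   9  s[6:],s[1:]  0  ''
  10  s[1:],s[7:]  2  'da'
  11  s[7:],s[9:]  3  'dad'
  12  s[9:],s[11:]  1  'd'

[0, 1, 3, 2, 0, 0, 1, 1, 1, 0, 2, 3, 1]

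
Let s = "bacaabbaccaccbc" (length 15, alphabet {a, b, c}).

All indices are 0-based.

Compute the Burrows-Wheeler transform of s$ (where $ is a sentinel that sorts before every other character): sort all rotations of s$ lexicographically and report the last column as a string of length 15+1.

ccabbc$bacbaccaa

rank  rotation          last
    0  $bacaabbaccaccbc  c
    1  aabbaccaccbc$bac  c
    2  abbaccaccbc$baca  a
    3  acaabbaccaccbc$b  b
    4  accaccbc$bacaabb  b
    5  accbc$bacaabbacc  c
    6  bacaabbaccaccbc$  $
    7  baccaccbc$bacaab  b
    8  bbaccaccbc$bacaa  a
    9  bc$bacaabbaccacc  c
   10  c$bacaabbaccaccb  b
   11  caabbaccaccbc$ba  a
   12  caccbc$bacaabbac  c
   13  cbc$bacaabbaccac  c
   14  ccaccbc$bacaabba  a
   15  ccbc$bacaabbacca  a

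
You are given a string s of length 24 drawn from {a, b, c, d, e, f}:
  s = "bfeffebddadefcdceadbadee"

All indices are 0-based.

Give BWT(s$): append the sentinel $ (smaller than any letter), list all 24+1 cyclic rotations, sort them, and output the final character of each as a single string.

rank  rotation                   last
    0  $bfeffebddadefcdceadbadee  e
    1  adbadee$bfeffebddadefcdce  e
    2  adee$bfeffebddadefcdceadb  b
    3  adefcdceadbadee$bfeffebdd  d
    4  badee$bfeffebddadefcdcead  d
    5  bddadefcdceadbadee$bfeffe  e
    6  bfeffebddadefcdceadbadee$  $
    7  cdceadbadee$bfeffebddadef  f
    8  ceadbadee$bfeffebddadefcd  d
    9  dadefcdceadbadee$bfeffebd  d
   10  dbadee$bfeffebddadefcdcea  a
   11  dceadbadee$bfeffebddadefc  c
   12  ddadefcdceadbadee$bfeffeb  b
   13  dee$bfeffebddadefcdceadba  a
   14  defcdceadbadee$bfeffebdda  a
   15  e$bfeffebddadefcdceadbade  e
   16  eadbadee$bfeffebddadefcdc  c
   17  ebddadefcdceadbadee$bfeff  f
   18  ee$bfeffebddadefcdceadbad  d
   19  efcdceadbadee$bfeffebddad  d
   20  effebddadefcdceadbadee$bf  f
   21  fcdceadbadee$bfeffebddade  e
   22  febddadefcdceadbadee$bfef  f
   23  feffebddadefcdceadbadee$b  b
   24  ffebddadefcdceadbadee$bfe  e

eebdde$fddacbaaecfddfefbe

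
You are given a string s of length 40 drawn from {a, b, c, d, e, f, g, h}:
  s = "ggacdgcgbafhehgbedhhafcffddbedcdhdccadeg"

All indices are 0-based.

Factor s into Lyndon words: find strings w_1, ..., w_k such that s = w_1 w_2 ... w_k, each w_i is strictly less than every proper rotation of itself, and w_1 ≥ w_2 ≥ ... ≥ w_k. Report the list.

emit factor 1: 'g' (i=0, period=1)
emit factor 2: 'g' (i=1, period=1)
emit factor 3: 'acdgcgbafhehgbedhhafcffddbedcdhdccadeg' (i=2, period=38)

["g", "g", "acdgcgbafhehgbedhhafcffddbedcdhdccadeg"]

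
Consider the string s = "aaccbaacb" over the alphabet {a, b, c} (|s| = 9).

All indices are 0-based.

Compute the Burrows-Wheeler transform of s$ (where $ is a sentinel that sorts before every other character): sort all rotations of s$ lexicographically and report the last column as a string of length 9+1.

bb$aaccaca

rank  rotation    last
    0  $aaccbaacb  b
    1  aacb$aaccb  b
    2  aaccbaacb$  $
    3  acb$aaccba  a
    4  accbaacb$a  a
    5  b$aaccbaac  c
    6  baacb$aacc  c
    7  cb$aaccbaa  a
    8  cbaacb$aac  c
    9  ccbaacb$aa  a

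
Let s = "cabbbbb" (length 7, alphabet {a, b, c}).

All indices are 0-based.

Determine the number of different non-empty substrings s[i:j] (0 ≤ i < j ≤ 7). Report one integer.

sorted suffixes:
  #0 SA[0]=1  'abbbbb'
  #1 SA[1]=6  'b'
  #2 SA[2]=5  'bb'
  #3 SA[3]=4  'bbb'
  #4 SA[4]=3  'bbbb'
  #5 SA[5]=2  'bbbbb'
  #6 SA[6]=0  'cabbbbb'

SA = [1, 6, 5, 4, 3, 2, 0]
i: (SA[i-1],SA[i]) lcp shared
  1: (1,6) 0 ''
  2: (6,5) 1 'b'
  3: (5,4) 2 'bb'
  4: (4,3) 3 'bbb'
  5: (3,2) 4 'bbbb'
  6: (2,0) 0 ''

n(n+1)/2 = 7·8/2 = 28
Σ LCP = 0 + 0 + 1 + 2 + 3 + 4 + 0 = 10
distinct = 28 − 10 = 18

18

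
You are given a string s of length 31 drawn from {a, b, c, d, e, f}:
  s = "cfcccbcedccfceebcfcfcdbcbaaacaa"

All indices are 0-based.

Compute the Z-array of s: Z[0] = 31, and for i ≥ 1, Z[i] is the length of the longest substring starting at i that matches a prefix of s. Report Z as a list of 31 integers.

Z[0]=31
i=1: outside box; Z[1]=0
i=2: outside box; Z[2]=1 scan→box=[2,3)
i=3: outside box; Z[3]=1 scan→box=[3,4)
i=4: outside box; Z[4]=1 scan→box=[4,5)
i=5: outside box; Z[5]=0
i=6: outside box; Z[6]=1 scan→box=[6,7)
i=7: outside box; Z[7]=0
i=8: outside box; Z[8]=0
i=9: outside box; Z[9]=1 scan→box=[9,10)
i=10: outside box; Z[10]=3 scan→box=[10,13)
i=11: min(r-i=2, Z[1]=0)=0; Z[11]=0
i=12: min(r-i=1, Z[2]=1)=1; Z[12]=1
i=13: outside box; Z[13]=0
i=14: outside box; Z[14]=0
i=15: outside box; Z[15]=0
i=16: outside box; Z[16]=3 scan→box=[16,19)
i=17: min(r-i=2, Z[1]=0)=0; Z[17]=0
i=18: min(r-i=1, Z[2]=1)=1; Z[18]=3 scan→box=[18,21)
i=19: min(r-i=2, Z[1]=0)=0; Z[19]=0
i=20: min(r-i=1, Z[2]=1)=1; Z[20]=1
i=21: outside box; Z[21]=0
i=22: outside box; Z[22]=0
i=23: outside box; Z[23]=1 scan→box=[23,24)
i=24: outside box; Z[24]=0
i=25: outside box; Z[25]=0
i=26: outside box; Z[26]=0
i=27: outside box; Z[27]=0
i=28: outside box; Z[28]=1 scan→box=[28,29)
i=29: outside box; Z[29]=0
i=30: outside box; Z[30]=0

[31, 0, 1, 1, 1, 0, 1, 0, 0, 1, 3, 0, 1, 0, 0, 0, 3, 0, 3, 0, 1, 0, 0, 1, 0, 0, 0, 0, 1, 0, 0]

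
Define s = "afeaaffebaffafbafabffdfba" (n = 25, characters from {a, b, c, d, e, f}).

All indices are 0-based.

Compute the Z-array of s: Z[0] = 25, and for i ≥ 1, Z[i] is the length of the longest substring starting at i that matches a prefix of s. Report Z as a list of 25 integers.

[25, 0, 0, 1, 2, 0, 0, 0, 0, 2, 0, 0, 2, 0, 0, 2, 0, 1, 0, 0, 0, 0, 0, 0, 1]

Z[0]=25
i=1: fresh scan; Z[1]=0
i=2: fresh scan; Z[2]=0
i=3: fresh scan; Z[3]=1 extend→box=[3,4)
i=4: fresh scan; Z[4]=2 extend→box=[4,6)
i=5: min(r-i=1, Z[1]=0)=0; Z[5]=0
i=6: fresh scan; Z[6]=0
i=7: fresh scan; Z[7]=0
i=8: fresh scan; Z[8]=0
i=9: fresh scan; Z[9]=2 extend→box=[9,11)
i=10: min(r-i=1, Z[1]=0)=0; Z[10]=0
i=11: fresh scan; Z[11]=0
i=12: fresh scan; Z[12]=2 extend→box=[12,14)
i=13: min(r-i=1, Z[1]=0)=0; Z[13]=0
i=14: fresh scan; Z[14]=0
i=15: fresh scan; Z[15]=2 extend→box=[15,17)
i=16: min(r-i=1, Z[1]=0)=0; Z[16]=0
i=17: fresh scan; Z[17]=1 extend→box=[17,18)
i=18: fresh scan; Z[18]=0
i=19: fresh scan; Z[19]=0
i=20: fresh scan; Z[20]=0
i=21: fresh scan; Z[21]=0
i=22: fresh scan; Z[22]=0
i=23: fresh scan; Z[23]=0
i=24: fresh scan; Z[24]=1 extend→box=[24,25)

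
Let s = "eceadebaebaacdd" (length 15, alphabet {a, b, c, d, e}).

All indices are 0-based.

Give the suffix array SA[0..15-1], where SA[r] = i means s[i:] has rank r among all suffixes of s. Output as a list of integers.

sorted suffixes:
  #0 SA[0]=10  'aacdd'
  #1 SA[1]=11  'acdd'
  #2 SA[2]=3  'adebaebaacdd'
  #3 SA[3]=7  'aebaacdd'
  #4 SA[4]=9  'baacdd'
  #5 SA[5]=6  'baebaacdd'
  #6 SA[6]=12  'cdd'
  #7 SA[7]=1  'ceadebaebaacdd'
  #8 SA[8]=14  'd'
  #9 SA[9]=13  'dd'
  #10 SA[10]=4  'debaebaacdd'
  #11 SA[11]=2  'eadebaebaacdd'
  #12 SA[12]=8  'ebaacdd'
  #13 SA[13]=5  'ebaebaacdd'
  #14 SA[14]=0  'eceadebaebaacdd'

[10, 11, 3, 7, 9, 6, 12, 1, 14, 13, 4, 2, 8, 5, 0]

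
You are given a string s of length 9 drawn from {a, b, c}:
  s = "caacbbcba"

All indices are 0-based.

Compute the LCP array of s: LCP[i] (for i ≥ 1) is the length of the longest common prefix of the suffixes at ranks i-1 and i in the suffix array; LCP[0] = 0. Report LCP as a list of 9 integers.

rank | idx | suffix
   0 |   8 | a
   1 |   1 | aacbbcba
   2 |   2 | acbbcba
   3 |   7 | ba
   4 |   4 | bbcba
   5 |   5 | bcba
   6 |   0 | caacbbcba
   7 |   6 | cba
   8 |   3 | cbbcba

SA = [8, 1, 2, 7, 4, 5, 0, 6, 3]
i: (SA[i-1],SA[i]) lcp shared
  1: (8,1) 1 'a'
  2: (1,2) 1 'a'
  3: (2,7) 0 ''
  4: (7,4) 1 'b'
  5: (4,5) 1 'b'
  6: (5,0) 0 ''
  7: (0,6) 1 'c'
  8: (6,3) 2 'cb'

[0, 1, 1, 0, 1, 1, 0, 1, 2]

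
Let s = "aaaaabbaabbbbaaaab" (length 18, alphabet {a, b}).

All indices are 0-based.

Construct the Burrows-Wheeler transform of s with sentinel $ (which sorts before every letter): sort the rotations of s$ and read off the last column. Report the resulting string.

b$baaaaabaaaabbbaba

rank  rotation             last
    0  $aaaaabbaabbbbaaaab  b
    1  aaaaabbaabbbbaaaab$  $
    2  aaaab$aaaaabbaabbbb  b
    3  aaaabbaabbbbaaaab$a  a
    4  aaab$aaaaabbaabbbba  a
    5  aaabbaabbbbaaaab$aa  a
    6  aab$aaaaabbaabbbbaa  a
    7  aabbaabbbbaaaab$aaa  a
    8  aabbbbaaaab$aaaaabb  b
    9  ab$aaaaabbaabbbbaaa  a
   10  abbaabbbbaaaab$aaaa  a
   11  abbbbaaaab$aaaaabba  a
   12  b$aaaaabbaabbbbaaaa  a
   13  baaaab$aaaaabbaabbb  b
   14  baabbbbaaaab$aaaaab  b
   15  bbaaaab$aaaaabbaabb  b
   16  bbaabbbbaaaab$aaaaa  a
   17  bbbaaaab$aaaaabbaab  b
   18  bbbbaaaab$aaaaabbaa  a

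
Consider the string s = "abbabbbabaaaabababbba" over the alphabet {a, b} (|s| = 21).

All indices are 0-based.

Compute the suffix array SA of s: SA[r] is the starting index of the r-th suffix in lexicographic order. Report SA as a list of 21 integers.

[20, 9, 10, 11, 7, 12, 14, 0, 16, 3, 19, 8, 6, 13, 15, 2, 18, 5, 1, 17, 4]

rank | idx | suffix
   0 |  20 | a
   1 |   9 | aaaabababbba
   2 |  10 | aaabababbba
   3 |  11 | aabababbba
   4 |   7 | abaaaabababbba
   5 |  12 | abababbba
   6 |  14 | ababbba
   7 |   0 | abbabbbabaaaabababbba
   8 |  16 | abbba
   9 |   3 | abbbabaaaabababbba
  10 |  19 | ba
  11 |   8 | baaaabababbba
  12 |   6 | babaaaabababbba
  13 |  13 | bababbba
  14 |  15 | babbba
  15 |   2 | babbbabaaaabababbba
  16 |  18 | bba
  17 |   5 | bbabaaaabababbba
  18 |   1 | bbabbbabaaaabababbba
  19 |  17 | bbba
  20 |   4 | bbbabaaaabababbba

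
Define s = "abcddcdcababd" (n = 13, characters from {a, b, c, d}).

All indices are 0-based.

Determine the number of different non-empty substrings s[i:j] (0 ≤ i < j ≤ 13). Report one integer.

rank | idx | suffix
   0 |   8 | ababd
   1 |   0 | abcddcdcababd
   2 |  10 | abd
   3 |   9 | babd
   4 |   1 | bcddcdcababd
   5 |  11 | bd
   6 |   7 | cababd
   7 |   5 | cdcababd
   8 |   2 | cddcdcababd
   9 |  12 | d
  10 |   6 | dcababd
  11 |   4 | dcdcababd
  12 |   3 | ddcdcababd

SA = [8, 0, 10, 9, 1, 11, 7, 5, 2, 12, 6, 4, 3]
[i] adj suffixes → lcp
  [1] 8/0 → 2 ('ab')
  [2] 0/10 → 2 ('ab')
  [3] 10/9 → 0 ('')
  [4] 9/1 → 1 ('b')
  [5] 1/11 → 1 ('b')
  [6] 11/7 → 0 ('')
  [7] 7/5 → 1 ('c')
  [8] 5/2 → 2 ('cd')
  [9] 2/12 → 0 ('')
  [10] 12/6 → 1 ('d')
  [11] 6/4 → 2 ('dc')
  [12] 4/3 → 1 ('d')

n(n+1)/2 = 13·14/2 = 91
Σ LCP = 0 + 2 + 2 + 0 + 1 + 1 + 0 + 1 + 2 + 0 + 1 + 2 + 1 = 13
distinct = 91 − 13 = 78

78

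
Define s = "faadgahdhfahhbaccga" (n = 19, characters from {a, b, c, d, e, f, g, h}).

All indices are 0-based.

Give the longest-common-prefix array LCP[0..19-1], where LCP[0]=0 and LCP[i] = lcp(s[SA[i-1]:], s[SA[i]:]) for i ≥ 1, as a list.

rank→(start, suffix):
  0 → (18, 'a')
  1 → (1, 'aadgahdhfahhbaccga')
  2 → (14, 'accga')
  3 → (2, 'adgahdhfahhbaccga')
  4 → (5, 'ahdhfahhbaccga')
  5 → (10, 'ahhbaccga')
  6 → (13, 'baccga')
  7 → (15, 'ccga')
  8 → (16, 'cga')
  9 → (3, 'dgahdhfahhbaccga')
  10 → (7, 'dhfahhbaccga')
  11 → (0, 'faadgahdhfahhbaccga')
  12 → (9, 'fahhbaccga')
  13 → (17, 'ga')
  14 → (4, 'gahdhfahhbaccga')
  15 → (12, 'hbaccga')
  16 → (6, 'hdhfahhbaccga')
  17 → (8, 'hfahhbaccga')
  18 → (11, 'hhbaccga')

SA = [18, 1, 14, 2, 5, 10, 13, 15, 16, 3, 7, 0, 9, 17, 4, 12, 6, 8, 11]
[i] adj suffixes → lcp
  [1] 18/1 → 1 ('a')
  [2] 1/14 → 1 ('a')
  [3] 14/2 → 1 ('a')
  [4] 2/5 → 1 ('a')
  [5] 5/10 → 2 ('ah')
  [6] 10/13 → 0 ('')
  [7] 13/15 → 0 ('')
  [8] 15/16 → 1 ('c')
  [9] 16/3 → 0 ('')
  [10] 3/7 → 1 ('d')
  [11] 7/0 → 0 ('')
  [12] 0/9 → 2 ('fa')
  [13] 9/17 → 0 ('')
  [14] 17/4 → 2 ('ga')
  [15] 4/12 → 0 ('')
  [16] 12/6 → 1 ('h')
  [17] 6/8 → 1 ('h')
  [18] 8/11 → 1 ('h')

[0, 1, 1, 1, 1, 2, 0, 0, 1, 0, 1, 0, 2, 0, 2, 0, 1, 1, 1]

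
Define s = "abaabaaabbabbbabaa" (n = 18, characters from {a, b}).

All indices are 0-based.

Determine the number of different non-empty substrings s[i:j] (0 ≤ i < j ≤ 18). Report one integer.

131

rank→(start, suffix):
  0 → (17, 'a')
  1 → (16, 'aa')
  2 → (5, 'aaabbabbbabaa')
  3 → (2, 'aabaaabbabbbabaa')
  4 → (6, 'aabbabbbabaa')
  5 → (14, 'abaa')
  6 → (3, 'abaaabbabbbabaa')
  7 → (0, 'abaabaaabbabbbabaa')
  8 → (7, 'abbabbbabaa')
  9 → (10, 'abbbabaa')
  10 → (15, 'baa')
  11 → (4, 'baaabbabbbabaa')
  12 → (1, 'baabaaabbabbbabaa')
  13 → (13, 'babaa')
  14 → (9, 'babbbabaa')
  15 → (12, 'bbabaa')
  16 → (8, 'bbabbbabaa')
  17 → (11, 'bbbabaa')

SA = [17, 16, 5, 2, 6, 14, 3, 0, 7, 10, 15, 4, 1, 13, 9, 12, 8, 11]
i: (SA[i-1],SA[i]) lcp shared
  1: (17,16) 1 'a'
  2: (16,5) 2 'aa'
  3: (5,2) 2 'aa'
  4: (2,6) 3 'aab'
  5: (6,14) 1 'a'
  6: (14,3) 4 'abaa'
  7: (3,0) 4 'abaa'
  8: (0,7) 2 'ab'
  9: (7,10) 3 'abb'
  10: (10,15) 0 ''
  11: (15,4) 3 'baa'
  12: (4,1) 3 'baa'
  13: (1,13) 2 'ba'
  14: (13,9) 3 'bab'
  15: (9,12) 1 'b'
  16: (12,8) 4 'bbab'
  17: (8,11) 2 'bb'

n(n+1)/2 = 18·19/2 = 171
Σ LCP = 0 + 1 + 2 + 2 + 3 + 1 + 4 + 4 + 2 + 3 + 0 + 3 + 3 + 2 + 3 + 1 + 4 + 2 = 40
distinct = 171 − 40 = 131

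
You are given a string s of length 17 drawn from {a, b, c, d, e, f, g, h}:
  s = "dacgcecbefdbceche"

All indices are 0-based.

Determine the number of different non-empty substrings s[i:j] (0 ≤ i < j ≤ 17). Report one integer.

rank→(start, suffix):
  0 → (1, 'acgcecbefdbceche')
  1 → (11, 'bceche')
  2 → (7, 'befdbceche')
  3 → (6, 'cbefdbceche')
  4 → (4, 'cecbefdbceche')
  5 → (12, 'ceche')
  6 → (2, 'cgcecbefdbceche')
  7 → (14, 'che')
  8 → (0, 'dacgcecbefdbceche')
  9 → (10, 'dbceche')
  10 → (16, 'e')
  11 → (5, 'ecbefdbceche')
  12 → (13, 'eche')
  13 → (8, 'efdbceche')
  14 → (9, 'fdbceche')
  15 → (3, 'gcecbefdbceche')
  16 → (15, 'he')

SA = [1, 11, 7, 6, 4, 12, 2, 14, 0, 10, 16, 5, 13, 8, 9, 3, 15]
[i] adj suffixes → lcp
  [1] 1/11 → 0 ('')
  [2] 11/7 → 1 ('b')
  [3] 7/6 → 0 ('')
  [4] 6/4 → 1 ('c')
  [5] 4/12 → 3 ('cec')
  [6] 12/2 → 1 ('c')
  [7] 2/14 → 1 ('c')
  [8] 14/0 → 0 ('')
  [9] 0/10 → 1 ('d')
  [10] 10/16 → 0 ('')
  [11] 16/5 → 1 ('e')
  [12] 5/13 → 2 ('ec')
  [13] 13/8 → 1 ('e')
  [14] 8/9 → 0 ('')
  [15] 9/3 → 0 ('')
  [16] 3/15 → 0 ('')

n(n+1)/2 = 17·18/2 = 153
Σ LCP = 0 + 0 + 1 + 0 + 1 + 3 + 1 + 1 + 0 + 1 + 0 + 1 + 2 + 1 + 0 + 0 + 0 = 12
distinct = 153 − 12 = 141

141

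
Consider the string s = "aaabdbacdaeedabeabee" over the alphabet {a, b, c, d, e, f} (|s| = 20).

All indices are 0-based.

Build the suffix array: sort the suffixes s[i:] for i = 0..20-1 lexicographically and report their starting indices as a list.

[0, 1, 2, 13, 16, 6, 9, 5, 3, 14, 17, 7, 12, 8, 4, 19, 15, 11, 18, 10]

rank→(start, suffix):
  0 → (0, 'aaabdbacdaeedabeabee')
  1 → (1, 'aabdbacdaeedabeabee')
  2 → (2, 'abdbacdaeedabeabee')
  3 → (13, 'abeabee')
  4 → (16, 'abee')
  5 → (6, 'acdaeedabeabee')
  6 → (9, 'aeedabeabee')
  7 → (5, 'bacdaeedabeabee')
  8 → (3, 'bdbacdaeedabeabee')
  9 → (14, 'beabee')
  10 → (17, 'bee')
  11 → (7, 'cdaeedabeabee')
  12 → (12, 'dabeabee')
  13 → (8, 'daeedabeabee')
  14 → (4, 'dbacdaeedabeabee')
  15 → (19, 'e')
  16 → (15, 'eabee')
  17 → (11, 'edabeabee')
  18 → (18, 'ee')
  19 → (10, 'eedabeabee')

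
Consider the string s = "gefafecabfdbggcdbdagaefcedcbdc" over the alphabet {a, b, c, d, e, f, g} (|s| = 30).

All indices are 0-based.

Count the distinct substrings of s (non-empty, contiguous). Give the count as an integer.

438

rank | idx | suffix
   0 |   7 | abfdbggcdbdagaefcedcbdc
   1 |  20 | aefcedcbdc
   2 |   3 | afecabfdbggcdbdagaefcedcbdc
   3 |  18 | agaefcedcbdc
   4 |  16 | bdagaefcedcbdc
   5 |  27 | bdc
   6 |   8 | bfdbggcdbdagaefcedcbdc
   7 |  11 | bggcdbdagaefcedcbdc
   8 |  29 | c
   9 |   6 | cabfdbggcdbdagaefcedcbdc
  10 |  26 | cbdc
  11 |  14 | cdbdagaefcedcbdc
  12 |  23 | cedcbdc
  13 |  17 | dagaefcedcbdc
  14 |  15 | dbdagaefcedcbdc
  15 |  10 | dbggcdbdagaefcedcbdc
  16 |  28 | dc
  17 |  25 | dcbdc
  18 |   5 | ecabfdbggcdbdagaefcedcbdc
  19 |  24 | edcbdc
  20 |   1 | efafecabfdbggcdbdagaefcedcbdc
  21 |  21 | efcedcbdc
  22 |   2 | fafecabfdbggcdbdagaefcedcbdc
  23 |  22 | fcedcbdc
  24 |   9 | fdbggcdbdagaefcedcbdc
  25 |   4 | fecabfdbggcdbdagaefcedcbdc
  26 |  19 | gaefcedcbdc
  27 |  13 | gcdbdagaefcedcbdc
  28 |   0 | gefafecabfdbggcdbdagaefcedcbdc
  29 |  12 | ggcdbdagaefcedcbdc

SA = [7, 20, 3, 18, 16, 27, 8, 11, 29, 6, 26, 14, 23, 17, 15, 10, 28, 25, 5, 24, 1, 21, 2, 22, 9, 4, 19, 13, 0, 12]
rank  pair      lcp
   1  s[7:],s[20:]  1  'a'
   2  s[20:],s[3:]  1  'a'
   3  s[3:],s[18:]  1  'a'
   4  s[18:],s[16:]  0  ''
   5  s[16:],s[27:]  2  'bd'
   6  s[27:],s[8:]  1  'b'
   7  s[8:],s[11:]  1  'b'
   8  s[11:],s[29:]  0  ''
   9  s[29:],s[6:]  1  'c'
  10  s[6:],s[26:]  1  'c'
  11  s[26:],s[14:]  1  'c'
  12  s[14:],s[23:]  1  'c'
  13  s[23:],s[17:]  0  ''
  14  s[17:],s[15:]  1  'd'
  15  s[15:],s[10:]  2  'db'
  16  s[10:],s[28:]  1  'd'
  17  s[28:],s[25:]  2  'dc'
  18  s[25:],s[5:]  0  ''
  19  s[5:],s[24:]  1  'e'
  20  s[24:],s[1:]  1  'e'
  21  s[1:],s[21:]  2  'ef'
  22  s[21:],s[2:]  0  ''
  23  s[2:],s[22:]  1  'f'
  24  s[22:],s[9:]  1  'f'
  25  s[9:],s[4:]  1  'f'
  26  s[4:],s[19:]  0  ''
  27  s[19:],s[13:]  1  'g'
  28  s[13:],s[0:]  1  'g'
  29  s[0:],s[12:]  1  'g'

n(n+1)/2 = 30·31/2 = 465
Σ LCP = 0 + 1 + 1 + 1 + 0 + 2 + 1 + 1 + 0 + 1 + 1 + 1 + 1 + 0 + 1 + 2 + 1 + 2 + 0 + 1 + 1 + 2 + 0 + 1 + 1 + 1 + 0 + 1 + 1 + 1 = 27
distinct = 465 − 27 = 438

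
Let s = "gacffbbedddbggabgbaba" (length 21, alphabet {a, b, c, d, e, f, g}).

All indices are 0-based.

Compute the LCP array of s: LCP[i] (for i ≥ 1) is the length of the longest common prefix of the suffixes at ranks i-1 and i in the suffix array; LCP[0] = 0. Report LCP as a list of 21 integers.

rank | idx | suffix
   0 |  20 | a
   1 |  18 | aba
   2 |  14 | abgbaba
   3 |   1 | acffbbedddbggabgbaba
   4 |  19 | ba
   5 |  17 | baba
   6 |   5 | bbedddbggabgbaba
   7 |   6 | bedddbggabgbaba
   8 |  15 | bgbaba
   9 |  11 | bggabgbaba
  10 |   2 | cffbbedddbggabgbaba
  11 |  10 | dbggabgbaba
  12 |   9 | ddbggabgbaba
  13 |   8 | dddbggabgbaba
  14 |   7 | edddbggabgbaba
  15 |   4 | fbbedddbggabgbaba
  16 |   3 | ffbbedddbggabgbaba
  17 |  13 | gabgbaba
  18 |   0 | gacffbbedddbggabgbaba
  19 |  16 | gbaba
  20 |  12 | ggabgbaba

SA = [20, 18, 14, 1, 19, 17, 5, 6, 15, 11, 2, 10, 9, 8, 7, 4, 3, 13, 0, 16, 12]
rank  pair      lcp
   1  s[20:],s[18:]  1  'a'
   2  s[18:],s[14:]  2  'ab'
   3  s[14:],s[1:]  1  'a'
   4  s[1:],s[19:]  0  ''
   5  s[19:],s[17:]  2  'ba'
   6  s[17:],s[5:]  1  'b'
   7  s[5:],s[6:]  1  'b'
   8  s[6:],s[15:]  1  'b'
   9  s[15:],s[11:]  2  'bg'
  10  s[11:],s[2:]  0  ''
  11  s[2:],s[10:]  0  ''
  12  s[10:],s[9:]  1  'd'
  13  s[9:],s[8:]  2  'dd'
  14  s[8:],s[7:]  0  ''
  15  s[7:],s[4:]  0  ''
  16  s[4:],s[3:]  1  'f'
  17  s[3:],s[13:]  0  ''
  18  s[13:],s[0:]  2  'ga'
  19  s[0:],s[16:]  1  'g'
  20  s[16:],s[12:]  1  'g'

[0, 1, 2, 1, 0, 2, 1, 1, 1, 2, 0, 0, 1, 2, 0, 0, 1, 0, 2, 1, 1]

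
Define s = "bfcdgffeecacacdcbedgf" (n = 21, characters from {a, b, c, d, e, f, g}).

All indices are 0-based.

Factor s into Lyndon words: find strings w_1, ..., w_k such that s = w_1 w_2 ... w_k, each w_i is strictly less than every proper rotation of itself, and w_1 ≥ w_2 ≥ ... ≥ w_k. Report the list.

emit factor 1: 'bfcdgffeec' (i=0, period=10)
emit factor 2: 'acacdcbedgf' (i=10, period=11)

["bfcdgffeec", "acacdcbedgf"]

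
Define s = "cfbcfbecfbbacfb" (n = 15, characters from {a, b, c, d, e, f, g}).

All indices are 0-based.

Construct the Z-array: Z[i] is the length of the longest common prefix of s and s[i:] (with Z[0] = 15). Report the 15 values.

[15, 0, 0, 3, 0, 0, 0, 3, 0, 0, 0, 0, 3, 0, 0]

Z[0]=15
i=1: fresh scan; Z[1]=0
i=2: fresh scan; Z[2]=0
i=3: fresh scan; Z[3]=3 scan→box=[3,6)
i=4: min(r-i=2, Z[1]=0)=0; Z[4]=0
i=5: min(r-i=1, Z[2]=0)=0; Z[5]=0
i=6: fresh scan; Z[6]=0
i=7: fresh scan; Z[7]=3 scan→box=[7,10)
i=8: min(r-i=2, Z[1]=0)=0; Z[8]=0
i=9: min(r-i=1, Z[2]=0)=0; Z[9]=0
i=10: fresh scan; Z[10]=0
i=11: fresh scan; Z[11]=0
i=12: fresh scan; Z[12]=3 scan→box=[12,15)
i=13: min(r-i=2, Z[1]=0)=0; Z[13]=0
i=14: min(r-i=1, Z[2]=0)=0; Z[14]=0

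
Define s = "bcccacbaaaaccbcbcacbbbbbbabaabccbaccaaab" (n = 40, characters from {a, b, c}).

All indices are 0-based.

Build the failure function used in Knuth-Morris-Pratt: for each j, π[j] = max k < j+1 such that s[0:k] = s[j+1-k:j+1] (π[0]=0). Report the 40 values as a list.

π[0] = 0
j=1 s[j]='c': π[1]=0 (border '')
j=2 s[j]='c': π[2]=0 (border '')
j=3 s[j]='c': π[3]=0 (border '')
j=4 s[j]='a': π[4]=0 (border '')
j=5 s[j]='c': π[5]=0 (border '')
j=6 s[j]='b': π[6]=1 (border 'b')
j=7 s[j]='a': k: 1→0; π[7]=0 (border '')
j=8 s[j]='a': π[8]=0 (border '')
j=9 s[j]='a': π[9]=0 (border '')
j=10 s[j]='a': π[10]=0 (border '')
j=11 s[j]='c': π[11]=0 (border '')
j=12 s[j]='c': π[12]=0 (border '')
j=13 s[j]='b': π[13]=1 (border 'b')
j=14 s[j]='c': π[14]=2 (border 'bc')
j=15 s[j]='b': k: 2→0; π[15]=1 (border 'b')
j=16 s[j]='c': π[16]=2 (border 'bc')
j=17 s[j]='a': k: 2→0; π[17]=0 (border '')
j=18 s[j]='c': π[18]=0 (border '')
j=19 s[j]='b': π[19]=1 (border 'b')
j=20 s[j]='b': k: 1→0; π[20]=1 (border 'b')
j=21 s[j]='b': k: 1→0; π[21]=1 (border 'b')
j=22 s[j]='b': k: 1→0; π[22]=1 (border 'b')
j=23 s[j]='b': k: 1→0; π[23]=1 (border 'b')
j=24 s[j]='b': k: 1→0; π[24]=1 (border 'b')
j=25 s[j]='a': k: 1→0; π[25]=0 (border '')
j=26 s[j]='b': π[26]=1 (border 'b')
j=27 s[j]='a': k: 1→0; π[27]=0 (border '')
j=28 s[j]='a': π[28]=0 (border '')
j=29 s[j]='b': π[29]=1 (border 'b')
j=30 s[j]='c': π[30]=2 (border 'bc')
j=31 s[j]='c': π[31]=3 (border 'bcc')
j=32 s[j]='b': k: 3→0; π[32]=1 (border 'b')
j=33 s[j]='a': k: 1→0; π[33]=0 (border '')
j=34 s[j]='c': π[34]=0 (border '')
j=35 s[j]='c': π[35]=0 (border '')
j=36 s[j]='a': π[36]=0 (border '')
j=37 s[j]='a': π[37]=0 (border '')
j=38 s[j]='a': π[38]=0 (border '')
j=39 s[j]='b': π[39]=1 (border 'b')

[0, 0, 0, 0, 0, 0, 1, 0, 0, 0, 0, 0, 0, 1, 2, 1, 2, 0, 0, 1, 1, 1, 1, 1, 1, 0, 1, 0, 0, 1, 2, 3, 1, 0, 0, 0, 0, 0, 0, 1]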